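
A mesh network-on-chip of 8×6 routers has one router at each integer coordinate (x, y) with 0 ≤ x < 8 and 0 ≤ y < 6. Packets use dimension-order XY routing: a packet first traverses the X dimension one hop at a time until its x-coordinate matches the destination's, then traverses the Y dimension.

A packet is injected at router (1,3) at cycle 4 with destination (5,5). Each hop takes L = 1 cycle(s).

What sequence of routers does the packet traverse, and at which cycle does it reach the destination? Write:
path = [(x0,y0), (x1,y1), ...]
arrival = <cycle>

hop 0: (1,3) @ cyc 4
hop 1: (2,3) @ cyc 5  [E]
hop 2: (3,3) @ cyc 6  [E]
hop 3: (4,3) @ cyc 7  [E]
hop 4: (5,3) @ cyc 8  [E]
hop 5: (5,4) @ cyc 9  [N]
hop 6: (5,5) @ cyc 10  [N]

path = [(1,3), (2,3), (3,3), (4,3), (5,3), (5,4), (5,5)]
arrival = 10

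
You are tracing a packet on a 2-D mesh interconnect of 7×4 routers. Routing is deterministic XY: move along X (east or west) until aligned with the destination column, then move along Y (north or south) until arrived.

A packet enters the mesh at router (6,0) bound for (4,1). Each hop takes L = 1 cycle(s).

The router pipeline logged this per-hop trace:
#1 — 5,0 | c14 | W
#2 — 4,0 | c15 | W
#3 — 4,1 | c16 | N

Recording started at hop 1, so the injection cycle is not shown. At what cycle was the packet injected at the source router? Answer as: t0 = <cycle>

t0 = 13

The first recorded entry is hop 1 at cycle 14.
Therefore t0 = 14 − L = 13.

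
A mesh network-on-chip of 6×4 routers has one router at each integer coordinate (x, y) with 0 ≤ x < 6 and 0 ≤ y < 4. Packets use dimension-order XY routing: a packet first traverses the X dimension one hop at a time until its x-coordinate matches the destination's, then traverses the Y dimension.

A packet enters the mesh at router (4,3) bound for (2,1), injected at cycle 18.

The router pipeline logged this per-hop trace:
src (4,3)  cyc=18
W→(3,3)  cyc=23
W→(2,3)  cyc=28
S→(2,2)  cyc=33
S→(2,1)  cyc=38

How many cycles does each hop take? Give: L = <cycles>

cyc[1] − cyc[0] = 23 − 18 = 5.
That increment is L by definition: L = 5.

L = 5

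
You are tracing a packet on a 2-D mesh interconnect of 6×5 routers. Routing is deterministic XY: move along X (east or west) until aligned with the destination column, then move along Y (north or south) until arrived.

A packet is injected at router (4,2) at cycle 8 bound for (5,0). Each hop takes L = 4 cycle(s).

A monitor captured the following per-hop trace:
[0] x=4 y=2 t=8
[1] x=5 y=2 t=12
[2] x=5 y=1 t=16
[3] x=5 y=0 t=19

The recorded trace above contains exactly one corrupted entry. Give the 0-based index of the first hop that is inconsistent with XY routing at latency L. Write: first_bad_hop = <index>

first_bad_hop = 3

[1] (+1,+0) / 4c ⇒ ok
[2] (+0,-1) / 4c ⇒ ok
[3] (+0,-1) / 3c ⇒ BAD: Δcyc=3≠L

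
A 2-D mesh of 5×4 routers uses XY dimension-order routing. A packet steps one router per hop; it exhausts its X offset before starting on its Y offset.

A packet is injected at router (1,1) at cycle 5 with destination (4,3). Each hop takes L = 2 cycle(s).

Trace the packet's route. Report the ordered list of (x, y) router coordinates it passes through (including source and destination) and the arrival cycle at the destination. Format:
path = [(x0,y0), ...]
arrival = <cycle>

path = [(1,1), (2,1), (3,1), (4,1), (4,2), (4,3)]
arrival = 15

  0. router=(1,1) cycle=5 (inject)
  1. router=(2,1) cycle=7 dir=E
  2. router=(3,1) cycle=9 dir=E
  3. router=(4,1) cycle=11 dir=E
  4. router=(4,2) cycle=13 dir=N
  5. router=(4,3) cycle=15 dir=N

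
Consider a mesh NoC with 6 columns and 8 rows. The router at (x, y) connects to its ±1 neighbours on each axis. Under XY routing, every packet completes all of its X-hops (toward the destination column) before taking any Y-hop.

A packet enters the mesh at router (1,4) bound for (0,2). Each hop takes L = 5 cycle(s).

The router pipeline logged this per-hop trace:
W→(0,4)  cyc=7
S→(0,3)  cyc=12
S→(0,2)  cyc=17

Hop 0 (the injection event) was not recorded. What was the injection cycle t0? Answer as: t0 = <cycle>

cyc[1] = 7 and cyc[k] = t0 + k·L for every k.
t0 = cyc[1] − L = 7 − 5 = 2.

t0 = 2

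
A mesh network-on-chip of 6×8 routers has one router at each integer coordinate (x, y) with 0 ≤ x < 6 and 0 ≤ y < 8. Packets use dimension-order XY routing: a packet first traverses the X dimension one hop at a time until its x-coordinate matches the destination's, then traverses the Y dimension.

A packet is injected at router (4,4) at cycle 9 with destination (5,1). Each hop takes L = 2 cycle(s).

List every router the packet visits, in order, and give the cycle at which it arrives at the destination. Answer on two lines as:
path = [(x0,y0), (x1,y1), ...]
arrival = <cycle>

path = [(4,4), (5,4), (5,3), (5,2), (5,1)]
arrival = 17

  0. router=(4,4) cycle=9 (inject)
  1. router=(5,4) cycle=11 dir=E
  2. router=(5,3) cycle=13 dir=S
  3. router=(5,2) cycle=15 dir=S
  4. router=(5,1) cycle=17 dir=S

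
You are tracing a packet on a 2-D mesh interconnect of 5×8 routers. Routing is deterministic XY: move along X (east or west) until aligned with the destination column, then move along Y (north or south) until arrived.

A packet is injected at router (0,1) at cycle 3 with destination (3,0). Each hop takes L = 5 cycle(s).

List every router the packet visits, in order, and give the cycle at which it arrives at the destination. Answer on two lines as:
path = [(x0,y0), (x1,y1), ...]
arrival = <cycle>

path = [(0,1), (1,1), (2,1), (3,1), (3,0)]
arrival = 23

src (0,1)  cyc=3
E→(1,1)  cyc=8
E→(2,1)  cyc=13
E→(3,1)  cyc=18
S→(3,0)  cyc=23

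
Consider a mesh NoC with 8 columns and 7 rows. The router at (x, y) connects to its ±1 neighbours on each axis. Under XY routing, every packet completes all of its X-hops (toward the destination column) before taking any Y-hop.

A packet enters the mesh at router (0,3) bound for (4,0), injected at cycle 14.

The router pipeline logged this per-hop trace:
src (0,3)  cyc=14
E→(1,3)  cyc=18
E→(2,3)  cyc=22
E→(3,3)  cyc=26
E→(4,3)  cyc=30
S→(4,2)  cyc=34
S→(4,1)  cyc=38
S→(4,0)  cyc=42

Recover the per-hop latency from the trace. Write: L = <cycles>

cyc[1] − cyc[0] = 18 − 14 = 4.
Per-hop latency L = Δcyc = 4.

L = 4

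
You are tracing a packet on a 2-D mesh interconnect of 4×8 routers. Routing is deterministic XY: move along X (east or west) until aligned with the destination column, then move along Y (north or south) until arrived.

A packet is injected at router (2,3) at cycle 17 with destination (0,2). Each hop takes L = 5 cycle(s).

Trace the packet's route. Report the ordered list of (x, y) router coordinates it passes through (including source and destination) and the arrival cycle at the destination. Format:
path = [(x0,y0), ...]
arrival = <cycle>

path = [(2,3), (1,3), (0,3), (0,2)]
arrival = 32

  0. router=(2,3) cycle=17 (inject)
  1. router=(1,3) cycle=22 dir=W
  2. router=(0,3) cycle=27 dir=W
  3. router=(0,2) cycle=32 dir=S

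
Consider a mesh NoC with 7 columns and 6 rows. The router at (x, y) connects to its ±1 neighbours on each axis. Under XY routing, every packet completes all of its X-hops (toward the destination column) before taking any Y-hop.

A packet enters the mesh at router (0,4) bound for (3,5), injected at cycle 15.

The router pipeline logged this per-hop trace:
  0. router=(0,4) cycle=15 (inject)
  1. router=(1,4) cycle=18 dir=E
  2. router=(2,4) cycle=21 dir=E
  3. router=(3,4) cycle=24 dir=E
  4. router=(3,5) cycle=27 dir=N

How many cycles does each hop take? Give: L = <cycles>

cyc[1] − cyc[0] = 18 − 15 = 3.
Per-hop latency L = Δcyc = 3.

L = 3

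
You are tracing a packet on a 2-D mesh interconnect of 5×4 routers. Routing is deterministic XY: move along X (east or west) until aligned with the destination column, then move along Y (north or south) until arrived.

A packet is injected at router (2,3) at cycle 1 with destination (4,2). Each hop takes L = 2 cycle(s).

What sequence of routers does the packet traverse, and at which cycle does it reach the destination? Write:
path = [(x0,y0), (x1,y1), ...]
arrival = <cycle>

path = [(2,3), (3,3), (4,3), (4,2)]
arrival = 7

  0. router=(2,3) cycle=1 (inject)
  1. router=(3,3) cycle=3 dir=E
  2. router=(4,3) cycle=5 dir=E
  3. router=(4,2) cycle=7 dir=S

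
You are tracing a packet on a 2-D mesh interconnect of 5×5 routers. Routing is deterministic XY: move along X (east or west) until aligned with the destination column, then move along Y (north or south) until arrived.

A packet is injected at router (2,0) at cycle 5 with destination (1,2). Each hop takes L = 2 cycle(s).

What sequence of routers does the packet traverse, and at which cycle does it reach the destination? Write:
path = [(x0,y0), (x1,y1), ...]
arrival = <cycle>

path = [(2,0), (1,0), (1,1), (1,2)]
arrival = 11

#0 — 2,0 | c5
#1 — 1,0 | c7 | W
#2 — 1,1 | c9 | N
#3 — 1,2 | c11 | N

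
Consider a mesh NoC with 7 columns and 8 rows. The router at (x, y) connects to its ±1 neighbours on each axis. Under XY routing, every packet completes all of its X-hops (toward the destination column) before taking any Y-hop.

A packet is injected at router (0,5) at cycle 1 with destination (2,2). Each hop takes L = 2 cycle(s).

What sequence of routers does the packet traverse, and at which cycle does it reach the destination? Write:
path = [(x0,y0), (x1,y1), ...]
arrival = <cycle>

[0] x=0 y=5 t=1
[1] x=1 y=5 t=3 →E
[2] x=2 y=5 t=5 →E
[3] x=2 y=4 t=7 →S
[4] x=2 y=3 t=9 →S
[5] x=2 y=2 t=11 →S

path = [(0,5), (1,5), (2,5), (2,4), (2,3), (2,2)]
arrival = 11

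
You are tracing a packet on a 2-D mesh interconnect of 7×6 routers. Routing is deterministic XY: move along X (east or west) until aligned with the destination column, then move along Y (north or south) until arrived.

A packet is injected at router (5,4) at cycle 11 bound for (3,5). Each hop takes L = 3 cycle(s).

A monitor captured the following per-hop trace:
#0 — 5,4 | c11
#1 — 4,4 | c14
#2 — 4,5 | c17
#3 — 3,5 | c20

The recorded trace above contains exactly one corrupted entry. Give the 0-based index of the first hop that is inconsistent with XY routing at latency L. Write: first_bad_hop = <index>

first_bad_hop = 2

  1: Δx=-1 Δy=+0 Δt=3 [ok]
  2: Δx=+0 Δy=+1 Δt=3 [BAD: Y-move but x=4≠3]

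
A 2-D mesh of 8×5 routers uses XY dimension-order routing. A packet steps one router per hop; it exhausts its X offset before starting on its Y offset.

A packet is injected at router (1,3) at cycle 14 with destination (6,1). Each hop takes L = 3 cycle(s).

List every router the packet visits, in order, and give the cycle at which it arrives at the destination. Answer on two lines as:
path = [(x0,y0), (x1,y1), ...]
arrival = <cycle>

src (1,3)  cyc=14
E→(2,3)  cyc=17
E→(3,3)  cyc=20
E→(4,3)  cyc=23
E→(5,3)  cyc=26
E→(6,3)  cyc=29
S→(6,2)  cyc=32
S→(6,1)  cyc=35

path = [(1,3), (2,3), (3,3), (4,3), (5,3), (6,3), (6,2), (6,1)]
arrival = 35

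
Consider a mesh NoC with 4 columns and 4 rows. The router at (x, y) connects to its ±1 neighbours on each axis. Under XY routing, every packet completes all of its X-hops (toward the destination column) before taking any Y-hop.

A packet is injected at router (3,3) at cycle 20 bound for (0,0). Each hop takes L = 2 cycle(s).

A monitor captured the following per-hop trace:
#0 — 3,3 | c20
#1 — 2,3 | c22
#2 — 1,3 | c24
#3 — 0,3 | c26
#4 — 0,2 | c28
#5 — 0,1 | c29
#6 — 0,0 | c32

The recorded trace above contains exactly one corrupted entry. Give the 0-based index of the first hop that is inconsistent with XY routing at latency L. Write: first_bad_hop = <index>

hop 1: step (-1,+0), +2 cyc — ok
hop 2: step (-1,+0), +2 cyc — ok
hop 3: step (-1,+0), +2 cyc — ok
hop 4: step (+0,-1), +2 cyc — ok
hop 5: step (+0,-1), +1 cyc — BAD: Δcyc=1≠L

first_bad_hop = 5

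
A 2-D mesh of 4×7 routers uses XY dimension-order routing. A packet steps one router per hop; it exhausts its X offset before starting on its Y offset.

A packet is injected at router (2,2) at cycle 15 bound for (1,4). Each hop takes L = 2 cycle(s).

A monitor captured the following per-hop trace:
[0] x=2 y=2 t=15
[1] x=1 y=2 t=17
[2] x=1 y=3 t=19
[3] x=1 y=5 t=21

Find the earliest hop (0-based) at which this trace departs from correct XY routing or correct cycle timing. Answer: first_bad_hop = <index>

hop 1: step (-1,+0), +2 cyc — ok
hop 2: step (+0,+1), +2 cyc — ok
hop 3: step (+0,+2), +2 cyc — BAD: non-unit step

first_bad_hop = 3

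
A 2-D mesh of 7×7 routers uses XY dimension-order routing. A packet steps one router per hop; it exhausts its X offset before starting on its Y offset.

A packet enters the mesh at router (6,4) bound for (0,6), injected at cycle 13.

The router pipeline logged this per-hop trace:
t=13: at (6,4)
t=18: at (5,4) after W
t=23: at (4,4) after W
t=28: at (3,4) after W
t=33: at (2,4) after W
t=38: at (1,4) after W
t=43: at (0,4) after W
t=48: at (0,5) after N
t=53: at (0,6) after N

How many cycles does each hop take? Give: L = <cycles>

From hop 0 (13) to hop 1 (18): +5 cycles.
Per-hop latency L = Δcyc = 5.

L = 5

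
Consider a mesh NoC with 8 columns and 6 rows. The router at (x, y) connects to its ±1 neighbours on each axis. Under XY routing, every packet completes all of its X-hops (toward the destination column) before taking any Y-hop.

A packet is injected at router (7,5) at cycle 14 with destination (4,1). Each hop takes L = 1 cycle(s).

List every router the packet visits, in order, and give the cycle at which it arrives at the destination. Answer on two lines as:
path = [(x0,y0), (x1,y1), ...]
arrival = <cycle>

path = [(7,5), (6,5), (5,5), (4,5), (4,4), (4,3), (4,2), (4,1)]
arrival = 21

#0 — 7,5 | c14
#1 — 6,5 | c15 | W
#2 — 5,5 | c16 | W
#3 — 4,5 | c17 | W
#4 — 4,4 | c18 | S
#5 — 4,3 | c19 | S
#6 — 4,2 | c20 | S
#7 — 4,1 | c21 | S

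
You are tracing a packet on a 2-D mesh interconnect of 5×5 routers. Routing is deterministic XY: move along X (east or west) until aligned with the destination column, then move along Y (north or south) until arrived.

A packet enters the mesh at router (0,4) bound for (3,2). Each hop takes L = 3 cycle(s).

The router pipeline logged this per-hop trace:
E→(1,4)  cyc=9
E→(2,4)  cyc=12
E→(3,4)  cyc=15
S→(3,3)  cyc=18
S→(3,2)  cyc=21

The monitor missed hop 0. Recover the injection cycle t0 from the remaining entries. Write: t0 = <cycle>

cyc[1] = 9 and cyc[k] = t0 + k·L for every k.
So t0 = 9 − 1·3 = 6.

t0 = 6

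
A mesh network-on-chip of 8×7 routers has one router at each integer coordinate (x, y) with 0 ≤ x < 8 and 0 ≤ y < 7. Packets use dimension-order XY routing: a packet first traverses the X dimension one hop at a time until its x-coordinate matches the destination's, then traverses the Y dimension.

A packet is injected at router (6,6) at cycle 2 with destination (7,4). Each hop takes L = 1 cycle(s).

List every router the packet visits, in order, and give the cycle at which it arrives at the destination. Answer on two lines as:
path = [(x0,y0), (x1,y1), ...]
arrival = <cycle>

path = [(6,6), (7,6), (7,5), (7,4)]
arrival = 5

src (6,6)  cyc=2
E→(7,6)  cyc=3
S→(7,5)  cyc=4
S→(7,4)  cyc=5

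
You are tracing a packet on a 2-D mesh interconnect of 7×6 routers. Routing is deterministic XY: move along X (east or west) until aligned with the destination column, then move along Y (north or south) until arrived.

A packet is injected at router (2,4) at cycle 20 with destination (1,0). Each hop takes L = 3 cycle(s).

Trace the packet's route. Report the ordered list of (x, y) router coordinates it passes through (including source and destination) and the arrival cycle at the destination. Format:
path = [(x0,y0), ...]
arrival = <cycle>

path = [(2,4), (1,4), (1,3), (1,2), (1,1), (1,0)]
arrival = 35

hop 0: (2,4) @ cyc 20
hop 1: (1,4) @ cyc 23  [W]
hop 2: (1,3) @ cyc 26  [S]
hop 3: (1,2) @ cyc 29  [S]
hop 4: (1,1) @ cyc 32  [S]
hop 5: (1,0) @ cyc 35  [S]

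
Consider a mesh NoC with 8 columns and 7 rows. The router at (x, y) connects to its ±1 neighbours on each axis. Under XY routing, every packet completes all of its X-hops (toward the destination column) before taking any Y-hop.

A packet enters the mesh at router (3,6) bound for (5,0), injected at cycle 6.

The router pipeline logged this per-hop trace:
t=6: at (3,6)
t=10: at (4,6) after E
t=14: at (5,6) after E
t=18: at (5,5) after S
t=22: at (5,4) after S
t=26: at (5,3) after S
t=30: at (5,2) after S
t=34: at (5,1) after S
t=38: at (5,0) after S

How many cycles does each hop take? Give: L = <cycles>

L = 4

From hop 0 (6) to hop 1 (10): +4 cycles.
Per-hop latency L = Δcyc = 4.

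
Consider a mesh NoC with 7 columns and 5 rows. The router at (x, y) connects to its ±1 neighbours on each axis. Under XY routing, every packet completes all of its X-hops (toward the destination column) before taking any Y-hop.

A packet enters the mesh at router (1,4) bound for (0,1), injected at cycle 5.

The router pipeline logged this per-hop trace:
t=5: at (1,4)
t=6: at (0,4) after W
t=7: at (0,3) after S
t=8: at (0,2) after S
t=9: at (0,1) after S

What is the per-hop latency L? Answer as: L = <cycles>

From hop 0 (5) to hop 1 (6): +1 cycles.
One hop costs L cycles, so L = 1.

L = 1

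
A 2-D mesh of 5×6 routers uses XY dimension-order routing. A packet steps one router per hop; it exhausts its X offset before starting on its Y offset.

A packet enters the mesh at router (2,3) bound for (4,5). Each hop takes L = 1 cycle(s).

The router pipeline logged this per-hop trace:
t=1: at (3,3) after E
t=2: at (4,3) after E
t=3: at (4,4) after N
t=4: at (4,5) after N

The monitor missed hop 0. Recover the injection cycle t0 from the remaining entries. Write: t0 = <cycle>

t0 = 0

cyc[1] = 1 and cyc[k] = t0 + k·L for every k.
t0 = cyc[1] − L = 1 − 1 = 0.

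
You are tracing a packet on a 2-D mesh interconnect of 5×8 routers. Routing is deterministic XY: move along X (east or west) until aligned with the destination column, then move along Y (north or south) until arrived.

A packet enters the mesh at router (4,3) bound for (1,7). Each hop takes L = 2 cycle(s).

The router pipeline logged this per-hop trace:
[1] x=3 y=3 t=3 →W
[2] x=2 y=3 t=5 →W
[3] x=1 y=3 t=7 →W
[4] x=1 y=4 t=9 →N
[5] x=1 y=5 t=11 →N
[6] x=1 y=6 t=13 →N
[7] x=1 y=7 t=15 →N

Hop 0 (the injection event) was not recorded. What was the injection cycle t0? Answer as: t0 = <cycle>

t0 = 1

Hop 1 reached at cycle 3; hop k is at t0 + k·L.
Subtract one hop: t0 = 3 − 2 = 1.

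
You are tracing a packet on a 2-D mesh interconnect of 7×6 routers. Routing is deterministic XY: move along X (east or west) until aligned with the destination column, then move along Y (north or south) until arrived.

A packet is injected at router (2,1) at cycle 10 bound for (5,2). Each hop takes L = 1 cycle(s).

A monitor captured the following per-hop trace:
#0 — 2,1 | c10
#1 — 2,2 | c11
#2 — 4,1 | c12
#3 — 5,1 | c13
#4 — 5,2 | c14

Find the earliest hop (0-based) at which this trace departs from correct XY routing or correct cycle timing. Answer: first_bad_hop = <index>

check 1→ d=(0,1) cyc+1: BAD: Y-move but x=2≠5

first_bad_hop = 1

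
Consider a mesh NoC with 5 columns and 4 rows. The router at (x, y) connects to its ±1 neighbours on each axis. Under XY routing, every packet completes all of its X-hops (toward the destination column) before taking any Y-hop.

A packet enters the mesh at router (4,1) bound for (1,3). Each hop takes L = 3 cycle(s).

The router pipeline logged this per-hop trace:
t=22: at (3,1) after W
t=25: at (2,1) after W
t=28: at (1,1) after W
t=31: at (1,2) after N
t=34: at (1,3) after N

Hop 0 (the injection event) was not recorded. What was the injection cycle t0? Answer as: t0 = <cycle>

t0 = 19

cyc[1] = 22 and cyc[k] = t0 + k·L for every k.
Therefore t0 = 22 − L = 19.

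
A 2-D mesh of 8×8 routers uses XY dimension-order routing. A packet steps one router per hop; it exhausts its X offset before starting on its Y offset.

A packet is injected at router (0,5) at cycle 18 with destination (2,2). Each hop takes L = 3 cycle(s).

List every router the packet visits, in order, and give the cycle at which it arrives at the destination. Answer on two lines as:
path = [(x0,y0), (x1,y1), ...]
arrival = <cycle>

hop 0: (0,5) @ cyc 18
hop 1: (1,5) @ cyc 21  [E]
hop 2: (2,5) @ cyc 24  [E]
hop 3: (2,4) @ cyc 27  [S]
hop 4: (2,3) @ cyc 30  [S]
hop 5: (2,2) @ cyc 33  [S]

path = [(0,5), (1,5), (2,5), (2,4), (2,3), (2,2)]
arrival = 33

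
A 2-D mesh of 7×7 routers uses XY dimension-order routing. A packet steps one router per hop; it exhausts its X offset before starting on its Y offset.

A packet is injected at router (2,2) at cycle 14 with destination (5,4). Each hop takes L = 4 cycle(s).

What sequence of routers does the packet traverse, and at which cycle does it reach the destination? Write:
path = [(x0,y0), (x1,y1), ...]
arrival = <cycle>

path = [(2,2), (3,2), (4,2), (5,2), (5,3), (5,4)]
arrival = 34

[0] x=2 y=2 t=14
[1] x=3 y=2 t=18 →E
[2] x=4 y=2 t=22 →E
[3] x=5 y=2 t=26 →E
[4] x=5 y=3 t=30 →N
[5] x=5 y=4 t=34 →N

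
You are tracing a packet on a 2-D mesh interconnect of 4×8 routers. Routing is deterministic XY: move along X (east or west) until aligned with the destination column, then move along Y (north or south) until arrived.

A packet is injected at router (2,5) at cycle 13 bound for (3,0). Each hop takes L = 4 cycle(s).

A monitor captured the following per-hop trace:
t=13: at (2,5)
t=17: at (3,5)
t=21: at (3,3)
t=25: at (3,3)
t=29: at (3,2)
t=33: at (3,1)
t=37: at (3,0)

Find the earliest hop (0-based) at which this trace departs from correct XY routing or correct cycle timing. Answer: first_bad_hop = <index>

[1] (+1,+0) / 4c ⇒ ok
[2] (+0,-2) / 4c ⇒ BAD: non-unit step

first_bad_hop = 2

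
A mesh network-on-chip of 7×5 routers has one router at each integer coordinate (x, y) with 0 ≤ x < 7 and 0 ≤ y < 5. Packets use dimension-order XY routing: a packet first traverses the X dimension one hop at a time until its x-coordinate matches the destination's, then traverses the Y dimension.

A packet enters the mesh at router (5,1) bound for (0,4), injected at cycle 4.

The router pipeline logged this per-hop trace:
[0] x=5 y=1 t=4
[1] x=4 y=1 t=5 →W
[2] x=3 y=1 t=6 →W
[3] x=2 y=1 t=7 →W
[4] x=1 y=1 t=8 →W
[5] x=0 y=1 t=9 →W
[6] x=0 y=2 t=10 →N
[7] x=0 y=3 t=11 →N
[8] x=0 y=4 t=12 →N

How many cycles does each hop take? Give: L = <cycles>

Between hops 0 and 1 the cycle counter advances 5 − 4 = 1.
Each hop adds L, hence L = 1.

L = 1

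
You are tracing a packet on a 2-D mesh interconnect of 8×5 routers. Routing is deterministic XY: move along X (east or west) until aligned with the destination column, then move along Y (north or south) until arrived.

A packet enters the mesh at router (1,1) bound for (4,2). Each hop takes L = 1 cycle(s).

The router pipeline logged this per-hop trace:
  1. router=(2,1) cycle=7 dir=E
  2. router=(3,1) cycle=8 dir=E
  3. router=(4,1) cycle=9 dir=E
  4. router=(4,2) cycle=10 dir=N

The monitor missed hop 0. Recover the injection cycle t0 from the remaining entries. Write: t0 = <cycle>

t0 = 6

The first recorded entry is hop 1 at cycle 7.
t0 = cyc[1] − L = 7 − 1 = 6.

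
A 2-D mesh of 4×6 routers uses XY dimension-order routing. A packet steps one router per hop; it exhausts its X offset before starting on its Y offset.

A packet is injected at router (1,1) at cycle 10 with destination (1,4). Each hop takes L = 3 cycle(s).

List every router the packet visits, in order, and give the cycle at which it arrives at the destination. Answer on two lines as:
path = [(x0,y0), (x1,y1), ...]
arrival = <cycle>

path = [(1,1), (1,2), (1,3), (1,4)]
arrival = 19

t=10: at (1,1)
t=13: at (1,2) after N
t=16: at (1,3) after N
t=19: at (1,4) after N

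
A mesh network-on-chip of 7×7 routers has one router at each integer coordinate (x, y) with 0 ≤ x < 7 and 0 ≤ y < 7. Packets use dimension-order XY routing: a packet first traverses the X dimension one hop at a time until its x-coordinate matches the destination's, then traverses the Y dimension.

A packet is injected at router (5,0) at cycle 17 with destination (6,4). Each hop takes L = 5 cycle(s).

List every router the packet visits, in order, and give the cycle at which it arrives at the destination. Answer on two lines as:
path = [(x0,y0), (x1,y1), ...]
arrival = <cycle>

#0 — 5,0 | c17
#1 — 6,0 | c22 | E
#2 — 6,1 | c27 | N
#3 — 6,2 | c32 | N
#4 — 6,3 | c37 | N
#5 — 6,4 | c42 | N

path = [(5,0), (6,0), (6,1), (6,2), (6,3), (6,4)]
arrival = 42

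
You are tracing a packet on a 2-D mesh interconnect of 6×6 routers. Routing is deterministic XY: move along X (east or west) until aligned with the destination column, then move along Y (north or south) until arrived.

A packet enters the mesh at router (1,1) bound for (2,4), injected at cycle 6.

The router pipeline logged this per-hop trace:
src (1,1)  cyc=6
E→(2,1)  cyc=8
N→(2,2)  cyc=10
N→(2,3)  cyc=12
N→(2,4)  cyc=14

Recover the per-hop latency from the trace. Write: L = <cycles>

L = 2

Between hops 0 and 1 the cycle counter advances 8 − 6 = 2.
Each hop adds L, hence L = 2.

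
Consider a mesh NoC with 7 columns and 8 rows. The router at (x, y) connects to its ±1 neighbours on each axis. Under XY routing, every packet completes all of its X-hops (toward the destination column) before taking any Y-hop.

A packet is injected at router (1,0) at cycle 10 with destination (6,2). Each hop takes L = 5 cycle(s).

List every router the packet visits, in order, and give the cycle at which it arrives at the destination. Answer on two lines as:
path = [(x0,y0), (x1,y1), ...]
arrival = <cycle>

  0. router=(1,0) cycle=10 (inject)
  1. router=(2,0) cycle=15 dir=E
  2. router=(3,0) cycle=20 dir=E
  3. router=(4,0) cycle=25 dir=E
  4. router=(5,0) cycle=30 dir=E
  5. router=(6,0) cycle=35 dir=E
  6. router=(6,1) cycle=40 dir=N
  7. router=(6,2) cycle=45 dir=N

path = [(1,0), (2,0), (3,0), (4,0), (5,0), (6,0), (6,1), (6,2)]
arrival = 45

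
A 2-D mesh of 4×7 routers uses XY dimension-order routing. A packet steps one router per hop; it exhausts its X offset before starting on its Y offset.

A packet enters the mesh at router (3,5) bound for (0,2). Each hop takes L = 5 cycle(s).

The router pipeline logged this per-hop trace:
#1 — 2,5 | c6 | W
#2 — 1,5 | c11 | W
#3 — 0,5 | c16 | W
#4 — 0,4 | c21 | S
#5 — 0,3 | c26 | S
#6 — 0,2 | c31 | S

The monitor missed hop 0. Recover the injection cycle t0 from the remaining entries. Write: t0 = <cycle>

cyc[1] = 6 and cyc[k] = t0 + k·L for every k.
So t0 = 6 − 1·5 = 1.

t0 = 1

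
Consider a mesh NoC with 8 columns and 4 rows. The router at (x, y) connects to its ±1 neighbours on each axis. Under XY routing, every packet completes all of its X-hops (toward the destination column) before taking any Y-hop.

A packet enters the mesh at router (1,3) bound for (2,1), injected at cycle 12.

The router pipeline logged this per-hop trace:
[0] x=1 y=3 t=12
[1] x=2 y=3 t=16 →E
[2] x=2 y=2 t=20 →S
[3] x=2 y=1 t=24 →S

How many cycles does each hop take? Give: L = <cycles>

L = 4

Δcyc across hop 0→1: 16 − 12 = 4.
That increment is L by definition: L = 4.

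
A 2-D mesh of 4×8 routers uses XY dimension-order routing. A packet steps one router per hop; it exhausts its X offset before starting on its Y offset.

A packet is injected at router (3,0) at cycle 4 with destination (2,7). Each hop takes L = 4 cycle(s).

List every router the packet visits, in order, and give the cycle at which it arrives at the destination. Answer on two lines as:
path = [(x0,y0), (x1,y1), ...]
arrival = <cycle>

path = [(3,0), (2,0), (2,1), (2,2), (2,3), (2,4), (2,5), (2,6), (2,7)]
arrival = 36

#0 — 3,0 | c4
#1 — 2,0 | c8 | W
#2 — 2,1 | c12 | N
#3 — 2,2 | c16 | N
#4 — 2,3 | c20 | N
#5 — 2,4 | c24 | N
#6 — 2,5 | c28 | N
#7 — 2,6 | c32 | N
#8 — 2,7 | c36 | N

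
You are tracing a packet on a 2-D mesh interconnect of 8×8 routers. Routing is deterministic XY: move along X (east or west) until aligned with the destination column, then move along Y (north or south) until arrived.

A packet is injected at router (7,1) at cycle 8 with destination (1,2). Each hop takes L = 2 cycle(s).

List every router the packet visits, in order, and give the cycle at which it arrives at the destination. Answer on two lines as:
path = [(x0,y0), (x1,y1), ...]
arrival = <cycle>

path = [(7,1), (6,1), (5,1), (4,1), (3,1), (2,1), (1,1), (1,2)]
arrival = 22

t=8: at (7,1)
t=10: at (6,1) after W
t=12: at (5,1) after W
t=14: at (4,1) after W
t=16: at (3,1) after W
t=18: at (2,1) after W
t=20: at (1,1) after W
t=22: at (1,2) after N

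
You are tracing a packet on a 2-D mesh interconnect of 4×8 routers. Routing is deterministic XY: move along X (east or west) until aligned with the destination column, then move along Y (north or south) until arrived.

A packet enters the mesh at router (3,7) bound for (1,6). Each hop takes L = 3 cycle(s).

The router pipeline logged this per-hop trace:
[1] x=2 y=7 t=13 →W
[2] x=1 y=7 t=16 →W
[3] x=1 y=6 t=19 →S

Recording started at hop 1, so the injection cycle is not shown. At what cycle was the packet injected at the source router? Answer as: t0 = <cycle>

At hop 1 the cycle is 13; in general cyc_k = t0 + kL.
Subtract one hop: t0 = 13 − 3 = 10.

t0 = 10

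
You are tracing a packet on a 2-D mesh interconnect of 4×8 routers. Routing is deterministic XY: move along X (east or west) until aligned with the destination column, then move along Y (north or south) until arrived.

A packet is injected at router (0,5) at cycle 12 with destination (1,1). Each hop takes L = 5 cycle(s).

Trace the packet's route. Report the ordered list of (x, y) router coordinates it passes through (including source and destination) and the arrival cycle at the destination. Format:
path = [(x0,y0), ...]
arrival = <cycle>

path = [(0,5), (1,5), (1,4), (1,3), (1,2), (1,1)]
arrival = 37

hop 0: (0,5) @ cyc 12
hop 1: (1,5) @ cyc 17  [E]
hop 2: (1,4) @ cyc 22  [S]
hop 3: (1,3) @ cyc 27  [S]
hop 4: (1,2) @ cyc 32  [S]
hop 5: (1,1) @ cyc 37  [S]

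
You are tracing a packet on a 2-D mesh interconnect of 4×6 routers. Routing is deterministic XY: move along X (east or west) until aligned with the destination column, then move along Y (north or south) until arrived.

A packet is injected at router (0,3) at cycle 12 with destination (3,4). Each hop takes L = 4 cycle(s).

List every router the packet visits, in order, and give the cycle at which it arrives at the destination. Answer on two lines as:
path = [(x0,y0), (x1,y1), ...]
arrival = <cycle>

t=12: at (0,3)
t=16: at (1,3) after E
t=20: at (2,3) after E
t=24: at (3,3) after E
t=28: at (3,4) after N

path = [(0,3), (1,3), (2,3), (3,3), (3,4)]
arrival = 28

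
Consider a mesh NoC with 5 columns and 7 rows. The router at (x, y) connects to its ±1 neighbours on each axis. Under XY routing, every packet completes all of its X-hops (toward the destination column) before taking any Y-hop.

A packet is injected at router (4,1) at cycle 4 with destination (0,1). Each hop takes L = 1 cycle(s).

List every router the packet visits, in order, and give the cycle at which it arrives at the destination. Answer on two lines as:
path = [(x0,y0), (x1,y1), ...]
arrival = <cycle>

path = [(4,1), (3,1), (2,1), (1,1), (0,1)]
arrival = 8

#0 — 4,1 | c4
#1 — 3,1 | c5 | W
#2 — 2,1 | c6 | W
#3 — 1,1 | c7 | W
#4 — 0,1 | c8 | W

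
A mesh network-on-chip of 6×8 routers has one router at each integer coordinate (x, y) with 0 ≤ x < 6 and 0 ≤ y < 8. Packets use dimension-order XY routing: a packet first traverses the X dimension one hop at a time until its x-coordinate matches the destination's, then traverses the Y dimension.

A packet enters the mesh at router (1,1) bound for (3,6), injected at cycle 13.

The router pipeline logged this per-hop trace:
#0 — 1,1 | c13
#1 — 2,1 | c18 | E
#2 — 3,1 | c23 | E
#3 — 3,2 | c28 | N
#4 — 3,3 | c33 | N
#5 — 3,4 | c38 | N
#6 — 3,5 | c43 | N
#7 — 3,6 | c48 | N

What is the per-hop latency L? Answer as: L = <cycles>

L = 5

cyc[1] − cyc[0] = 18 − 13 = 5.
One hop costs L cycles, so L = 5.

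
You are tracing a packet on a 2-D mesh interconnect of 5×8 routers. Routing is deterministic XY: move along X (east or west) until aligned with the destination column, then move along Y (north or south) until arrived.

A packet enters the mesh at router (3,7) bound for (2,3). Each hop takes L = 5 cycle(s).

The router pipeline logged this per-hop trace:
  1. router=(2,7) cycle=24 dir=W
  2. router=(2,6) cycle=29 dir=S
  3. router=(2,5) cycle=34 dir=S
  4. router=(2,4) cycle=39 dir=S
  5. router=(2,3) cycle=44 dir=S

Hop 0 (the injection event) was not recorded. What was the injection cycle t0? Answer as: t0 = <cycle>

t0 = 19

The first recorded entry is hop 1 at cycle 24.
Therefore t0 = 24 − L = 19.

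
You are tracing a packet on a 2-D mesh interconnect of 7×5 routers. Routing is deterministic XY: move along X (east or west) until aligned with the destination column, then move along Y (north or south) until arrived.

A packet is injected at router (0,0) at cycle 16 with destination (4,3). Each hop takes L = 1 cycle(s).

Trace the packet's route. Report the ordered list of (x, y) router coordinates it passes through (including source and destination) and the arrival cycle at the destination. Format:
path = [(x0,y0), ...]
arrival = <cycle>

path = [(0,0), (1,0), (2,0), (3,0), (4,0), (4,1), (4,2), (4,3)]
arrival = 23

#0 — 0,0 | c16
#1 — 1,0 | c17 | E
#2 — 2,0 | c18 | E
#3 — 3,0 | c19 | E
#4 — 4,0 | c20 | E
#5 — 4,1 | c21 | N
#6 — 4,2 | c22 | N
#7 — 4,3 | c23 | N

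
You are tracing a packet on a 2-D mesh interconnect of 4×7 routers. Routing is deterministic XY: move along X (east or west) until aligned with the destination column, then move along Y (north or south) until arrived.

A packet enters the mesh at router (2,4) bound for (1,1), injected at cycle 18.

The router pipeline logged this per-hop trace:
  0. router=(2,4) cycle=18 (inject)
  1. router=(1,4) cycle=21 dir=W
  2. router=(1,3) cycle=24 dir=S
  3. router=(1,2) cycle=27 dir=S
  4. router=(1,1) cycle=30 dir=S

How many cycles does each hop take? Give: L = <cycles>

L = 3

Between hops 0 and 1 the cycle counter advances 21 − 18 = 3.
That increment is L by definition: L = 3.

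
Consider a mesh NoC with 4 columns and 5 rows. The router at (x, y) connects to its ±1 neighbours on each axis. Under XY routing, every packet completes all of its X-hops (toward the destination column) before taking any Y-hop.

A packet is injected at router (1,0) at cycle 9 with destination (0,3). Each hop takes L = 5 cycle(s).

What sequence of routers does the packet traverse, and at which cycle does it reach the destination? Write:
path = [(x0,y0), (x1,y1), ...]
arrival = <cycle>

path = [(1,0), (0,0), (0,1), (0,2), (0,3)]
arrival = 29

  0. router=(1,0) cycle=9 (inject)
  1. router=(0,0) cycle=14 dir=W
  2. router=(0,1) cycle=19 dir=N
  3. router=(0,2) cycle=24 dir=N
  4. router=(0,3) cycle=29 dir=N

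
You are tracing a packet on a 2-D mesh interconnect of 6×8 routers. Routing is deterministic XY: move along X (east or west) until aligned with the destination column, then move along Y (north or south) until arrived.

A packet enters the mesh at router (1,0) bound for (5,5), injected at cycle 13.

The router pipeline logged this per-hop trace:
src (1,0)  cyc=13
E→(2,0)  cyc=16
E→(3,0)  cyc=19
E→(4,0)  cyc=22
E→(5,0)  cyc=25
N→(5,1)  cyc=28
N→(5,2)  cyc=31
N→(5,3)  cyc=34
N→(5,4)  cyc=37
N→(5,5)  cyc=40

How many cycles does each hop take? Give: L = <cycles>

Δcyc across hop 0→1: 16 − 13 = 3.
Per-hop latency L = Δcyc = 3.

L = 3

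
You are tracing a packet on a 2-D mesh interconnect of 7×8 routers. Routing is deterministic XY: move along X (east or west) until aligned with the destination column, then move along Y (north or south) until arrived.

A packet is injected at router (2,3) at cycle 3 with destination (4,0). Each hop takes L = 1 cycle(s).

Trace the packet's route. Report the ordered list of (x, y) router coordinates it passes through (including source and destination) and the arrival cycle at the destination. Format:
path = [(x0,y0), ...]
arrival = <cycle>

[0] x=2 y=3 t=3
[1] x=3 y=3 t=4 →E
[2] x=4 y=3 t=5 →E
[3] x=4 y=2 t=6 →S
[4] x=4 y=1 t=7 →S
[5] x=4 y=0 t=8 →S

path = [(2,3), (3,3), (4,3), (4,2), (4,1), (4,0)]
arrival = 8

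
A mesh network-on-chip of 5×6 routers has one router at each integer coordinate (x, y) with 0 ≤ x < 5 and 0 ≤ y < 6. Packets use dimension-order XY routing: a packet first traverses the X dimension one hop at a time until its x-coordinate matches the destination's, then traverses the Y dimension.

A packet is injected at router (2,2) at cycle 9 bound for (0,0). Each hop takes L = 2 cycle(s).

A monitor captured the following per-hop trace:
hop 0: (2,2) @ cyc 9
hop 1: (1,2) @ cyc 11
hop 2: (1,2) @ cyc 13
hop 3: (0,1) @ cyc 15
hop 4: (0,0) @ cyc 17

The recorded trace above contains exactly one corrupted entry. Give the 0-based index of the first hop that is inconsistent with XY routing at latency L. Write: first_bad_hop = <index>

[1] (-1,+0) / 2c ⇒ ok
[2] (+0,+0) / 2c ⇒ BAD: non-unit step

first_bad_hop = 2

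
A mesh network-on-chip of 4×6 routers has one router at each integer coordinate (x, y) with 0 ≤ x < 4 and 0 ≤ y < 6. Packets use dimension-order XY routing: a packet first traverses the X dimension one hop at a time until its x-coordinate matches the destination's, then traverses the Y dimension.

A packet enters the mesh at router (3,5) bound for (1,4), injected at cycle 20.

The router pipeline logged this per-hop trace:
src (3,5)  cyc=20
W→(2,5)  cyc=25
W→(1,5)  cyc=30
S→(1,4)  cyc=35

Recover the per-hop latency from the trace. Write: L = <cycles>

L = 5

Between hops 0 and 1 the cycle counter advances 25 − 20 = 5.
Each hop adds L, hence L = 5.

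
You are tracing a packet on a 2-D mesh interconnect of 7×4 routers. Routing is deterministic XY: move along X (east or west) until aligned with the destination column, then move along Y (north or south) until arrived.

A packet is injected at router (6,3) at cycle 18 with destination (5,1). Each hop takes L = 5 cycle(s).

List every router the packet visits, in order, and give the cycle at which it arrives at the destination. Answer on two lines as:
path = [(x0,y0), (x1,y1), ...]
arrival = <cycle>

[0] x=6 y=3 t=18
[1] x=5 y=3 t=23 →W
[2] x=5 y=2 t=28 →S
[3] x=5 y=1 t=33 →S

path = [(6,3), (5,3), (5,2), (5,1)]
arrival = 33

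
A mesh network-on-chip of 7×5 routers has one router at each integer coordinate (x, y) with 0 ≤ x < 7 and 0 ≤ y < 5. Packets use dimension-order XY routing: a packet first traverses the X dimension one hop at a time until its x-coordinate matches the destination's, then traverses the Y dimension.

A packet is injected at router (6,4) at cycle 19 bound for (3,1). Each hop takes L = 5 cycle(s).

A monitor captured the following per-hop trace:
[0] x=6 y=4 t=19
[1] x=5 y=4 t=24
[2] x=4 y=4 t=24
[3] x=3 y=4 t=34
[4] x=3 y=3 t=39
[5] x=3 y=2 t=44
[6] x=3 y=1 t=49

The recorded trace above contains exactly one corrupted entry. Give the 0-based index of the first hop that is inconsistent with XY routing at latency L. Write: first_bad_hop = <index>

first_bad_hop = 2

  1: Δx=-1 Δy=+0 Δt=5 [ok]
  2: Δx=-1 Δy=+0 Δt=0 [BAD: Δcyc=0≠L]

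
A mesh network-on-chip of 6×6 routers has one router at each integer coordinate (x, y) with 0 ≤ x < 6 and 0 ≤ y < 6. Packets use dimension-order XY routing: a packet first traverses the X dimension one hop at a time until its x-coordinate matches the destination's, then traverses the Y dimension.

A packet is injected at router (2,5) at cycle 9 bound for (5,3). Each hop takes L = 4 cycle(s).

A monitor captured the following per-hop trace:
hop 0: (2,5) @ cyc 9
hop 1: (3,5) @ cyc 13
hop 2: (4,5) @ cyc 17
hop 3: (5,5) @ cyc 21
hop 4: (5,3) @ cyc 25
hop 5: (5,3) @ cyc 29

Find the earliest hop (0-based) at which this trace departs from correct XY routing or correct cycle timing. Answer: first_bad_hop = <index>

check 1→ d=(1,0) cyc+4: ok
check 2→ d=(1,0) cyc+4: ok
check 3→ d=(1,0) cyc+4: ok
check 4→ d=(0,-2) cyc+4: BAD: non-unit step

first_bad_hop = 4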